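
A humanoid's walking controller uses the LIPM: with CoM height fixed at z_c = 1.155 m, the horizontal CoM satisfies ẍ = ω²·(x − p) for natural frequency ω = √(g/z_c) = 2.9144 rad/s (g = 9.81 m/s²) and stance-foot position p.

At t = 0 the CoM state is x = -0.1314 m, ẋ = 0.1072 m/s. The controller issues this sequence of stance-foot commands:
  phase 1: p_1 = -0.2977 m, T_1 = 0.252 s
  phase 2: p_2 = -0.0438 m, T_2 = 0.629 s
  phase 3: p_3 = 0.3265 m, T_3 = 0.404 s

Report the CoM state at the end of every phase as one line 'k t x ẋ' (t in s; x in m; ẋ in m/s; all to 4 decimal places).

1 0.2520 -0.0550 0.5263
2 0.8810 0.4705 1.5882
3 1.2850 1.3829 3.4388

phase 1: p=-0.2977, T=0.252, ωT=0.734429, cosh=1.282035, sinh=0.802256; start (x,ẋ)=(-0.131400, 0.107200) → end (x,ẋ)=(-0.054988, 0.526259)
phase 2: p=-0.0438, T=0.629, ωT=1.833158, cosh=3.206755, sinh=3.046847; start (x,ẋ)=(-0.054988, 0.526259) → end (x,ẋ)=(0.470498, 1.588236)
phase 3: p=0.3265, T=0.404, ωT=1.177418, cosh=1.777027, sinh=1.468954; start (x,ẋ)=(0.470498, 1.588236) → end (x,ẋ)=(1.382911, 3.438808)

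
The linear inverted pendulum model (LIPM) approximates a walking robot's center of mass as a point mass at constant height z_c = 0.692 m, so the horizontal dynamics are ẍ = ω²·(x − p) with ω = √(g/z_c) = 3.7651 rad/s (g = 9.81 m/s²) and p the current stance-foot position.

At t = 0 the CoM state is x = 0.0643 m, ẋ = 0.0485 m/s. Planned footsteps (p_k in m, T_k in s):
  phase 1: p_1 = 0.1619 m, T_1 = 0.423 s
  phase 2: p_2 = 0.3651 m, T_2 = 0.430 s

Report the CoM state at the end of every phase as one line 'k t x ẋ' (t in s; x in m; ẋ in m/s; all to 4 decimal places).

1 0.4230 -0.0576 -0.7418
2 0.8530 -1.2215 -5.8053

phase 1: p=0.1619, T=0.423, ωT=1.592637, cosh=2.560044, sinh=2.356655; start (x,ẋ)=(0.064300, 0.048500) → end (x,ẋ)=(-0.057603, -0.741847)
phase 2: p=0.3651, T=0.430, ωT=1.618993, cosh=2.623051, sinh=2.424953; start (x,ẋ)=(-0.057603, -0.741847) → end (x,ẋ)=(-1.221466, -5.805262)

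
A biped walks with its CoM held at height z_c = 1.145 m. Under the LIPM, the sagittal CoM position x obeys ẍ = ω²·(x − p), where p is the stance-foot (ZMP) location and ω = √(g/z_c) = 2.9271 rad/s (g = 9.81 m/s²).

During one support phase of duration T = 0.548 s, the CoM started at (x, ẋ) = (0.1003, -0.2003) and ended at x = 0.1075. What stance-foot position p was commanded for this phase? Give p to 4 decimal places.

ωT = 2.9271·0.548 = 1.604051; cosh(ωT) = 2.587109, sinh(ωT) = 2.386028
x(T) = p + (x₀−p)·cosh(ωT) + (ẋ₀/ω)·sinh(ωT) ⇒ p·(1 − cosh) = x(T) − x₀·cosh − (ẋ₀/ω)·sinh
numerator   = 0.1075 − (0.1003)·2.587109 − (-0.2003/2.9271)·2.386028 = 0.011288
denominator = 1 − 2.587109 = -1.587109
p = 0.011288 / -1.587109 = -0.0071

p = -0.0071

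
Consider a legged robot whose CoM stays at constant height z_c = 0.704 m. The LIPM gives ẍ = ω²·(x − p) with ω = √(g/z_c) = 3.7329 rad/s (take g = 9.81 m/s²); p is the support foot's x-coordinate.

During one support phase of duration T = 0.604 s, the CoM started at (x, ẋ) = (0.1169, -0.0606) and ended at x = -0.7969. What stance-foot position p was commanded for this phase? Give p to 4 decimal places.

ωT = 3.7329·0.604 = 2.254672; cosh(ωT) = 4.818535, sinh(ωT) = 4.713627
x(T) = p + (x₀−p)·cosh(ωT) + (ẋ₀/ω)·sinh(ωT) ⇒ p·(1 − cosh) = x(T) − x₀·cosh − (ẋ₀/ω)·sinh
numerator   = -0.7969 − (0.1169)·4.818535 − (-0.0606/3.7329)·4.713627 = -1.283666
denominator = 1 − 4.818535 = -3.818535
p = -1.283666 / -3.818535 = 0.3362

p = 0.3362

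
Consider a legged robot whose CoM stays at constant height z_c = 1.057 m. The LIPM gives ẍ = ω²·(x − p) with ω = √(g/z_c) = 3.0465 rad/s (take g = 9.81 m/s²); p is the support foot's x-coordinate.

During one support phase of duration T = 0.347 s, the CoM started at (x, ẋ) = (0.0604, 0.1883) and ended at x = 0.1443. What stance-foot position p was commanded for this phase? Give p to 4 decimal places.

p = 0.0511

ωT = 3.0465·0.347 = 1.057136; cosh(ωT) = 1.612782, sinh(ωT) = 1.265333
x(T) = p + (x₀−p)·cosh(ωT) + (ẋ₀/ω)·sinh(ωT) ⇒ p·(1 − cosh) = x(T) − x₀·cosh − (ẋ₀/ω)·sinh
numerator   = 0.1443 − (0.0604)·1.612782 − (0.1883/3.0465)·1.265333 = -0.031321
denominator = 1 − 1.612782 = -0.612782
p = -0.031321 / -0.612782 = 0.0511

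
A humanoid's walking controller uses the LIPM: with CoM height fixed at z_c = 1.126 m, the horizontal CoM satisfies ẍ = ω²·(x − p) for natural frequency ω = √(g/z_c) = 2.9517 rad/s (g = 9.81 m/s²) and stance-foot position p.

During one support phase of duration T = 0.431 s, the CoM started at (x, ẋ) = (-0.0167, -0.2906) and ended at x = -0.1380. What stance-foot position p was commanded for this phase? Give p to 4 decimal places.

p = -0.0606

ωT = 2.9517·0.431 = 1.272183; cosh(ωT) = 1.924426, sinh(ωT) = 1.644207
x(T) = p + (x₀−p)·cosh(ωT) + (ẋ₀/ω)·sinh(ωT) ⇒ p·(1 − cosh) = x(T) − x₀·cosh − (ẋ₀/ω)·sinh
numerator   = -0.1380 − (-0.0167)·1.924426 − (-0.2906/2.9517)·1.644207 = 0.056013
denominator = 1 − 1.924426 = -0.924426
p = 0.056013 / -0.924426 = -0.0606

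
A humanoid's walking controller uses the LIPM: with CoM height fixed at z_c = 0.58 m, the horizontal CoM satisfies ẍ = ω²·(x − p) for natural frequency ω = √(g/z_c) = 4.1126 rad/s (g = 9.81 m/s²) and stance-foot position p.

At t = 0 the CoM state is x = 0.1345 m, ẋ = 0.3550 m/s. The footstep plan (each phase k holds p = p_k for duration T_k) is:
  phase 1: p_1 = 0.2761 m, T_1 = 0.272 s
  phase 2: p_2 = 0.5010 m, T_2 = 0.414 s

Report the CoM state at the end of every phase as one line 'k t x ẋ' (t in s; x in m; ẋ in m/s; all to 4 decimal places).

1 0.2720 0.1543 -0.1948
2 0.6860 -0.6077 -4.3354

phase 1: p=0.2761, T=0.272, ωT=1.118627, cosh=1.693689, sinh=1.366961; start (x,ẋ)=(0.134500, 0.355000) → end (x,ẋ)=(0.154270, -0.194782)
phase 2: p=0.5010, T=0.414, ωT=1.702616, cosh=2.835247, sinh=2.653041; start (x,ẋ)=(0.154270, -0.194782) → end (x,ẋ)=(-0.607720, -4.335392)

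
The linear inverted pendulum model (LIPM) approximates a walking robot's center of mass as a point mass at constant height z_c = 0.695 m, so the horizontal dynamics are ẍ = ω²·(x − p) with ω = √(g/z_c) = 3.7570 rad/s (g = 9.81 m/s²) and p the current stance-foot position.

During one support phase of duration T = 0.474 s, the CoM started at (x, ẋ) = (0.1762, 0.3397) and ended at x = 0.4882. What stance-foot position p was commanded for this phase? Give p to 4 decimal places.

p = 0.1512

ωT = 3.7570·0.474 = 1.780818; cosh(ωT) = 3.051605, sinh(ωT) = 2.883104
x(T) = p + (x₀−p)·cosh(ωT) + (ẋ₀/ω)·sinh(ωT) ⇒ p·(1 − cosh) = x(T) − x₀·cosh − (ẋ₀/ω)·sinh
numerator   = 0.4882 − (0.1762)·3.051605 − (0.3397/3.7570)·2.883104 = -0.310177
denominator = 1 − 3.051605 = -2.051605
p = -0.310177 / -2.051605 = 0.1512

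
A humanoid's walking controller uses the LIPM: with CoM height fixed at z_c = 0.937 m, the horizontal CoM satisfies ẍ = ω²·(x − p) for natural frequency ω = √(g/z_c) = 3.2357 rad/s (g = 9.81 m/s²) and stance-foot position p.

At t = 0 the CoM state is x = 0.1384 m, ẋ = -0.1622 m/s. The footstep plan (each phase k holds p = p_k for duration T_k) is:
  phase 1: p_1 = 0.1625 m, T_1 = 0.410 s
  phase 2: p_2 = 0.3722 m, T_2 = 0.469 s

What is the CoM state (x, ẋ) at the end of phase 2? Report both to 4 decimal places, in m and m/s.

phase 1: p=0.1625, T=0.410, ωT=1.326637, cosh=2.016859, sinh=1.751490; start (x,ẋ)=(0.138400, -0.162200) → end (x,ẋ)=(0.026095, -0.463716)
phase 2: p=0.3722, T=0.469, ωT=1.517543, cosh=2.390128, sinh=2.170878; start (x,ẋ)=(0.026095, -0.463716) → end (x,ẋ)=(-0.766150, -3.539494)

x = -0.7662, ẋ = -3.5395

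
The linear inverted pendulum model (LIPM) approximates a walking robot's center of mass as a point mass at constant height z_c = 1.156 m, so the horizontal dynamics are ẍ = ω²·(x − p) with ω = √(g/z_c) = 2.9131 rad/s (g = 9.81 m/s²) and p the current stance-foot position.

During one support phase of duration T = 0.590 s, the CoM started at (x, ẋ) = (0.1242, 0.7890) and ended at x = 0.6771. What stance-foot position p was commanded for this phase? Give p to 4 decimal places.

ωT = 2.9131·0.590 = 1.718729; cosh(ωT) = 2.878364, sinh(ωT) = 2.699071
x(T) = p + (x₀−p)·cosh(ωT) + (ẋ₀/ω)·sinh(ωT) ⇒ p·(1 − cosh) = x(T) − x₀·cosh − (ẋ₀/ω)·sinh
numerator   = 0.6771 − (0.1242)·2.878364 − (0.7890/2.9131)·2.699071 = -0.411424
denominator = 1 − 2.878364 = -1.878364
p = -0.411424 / -1.878364 = 0.2190

p = 0.2190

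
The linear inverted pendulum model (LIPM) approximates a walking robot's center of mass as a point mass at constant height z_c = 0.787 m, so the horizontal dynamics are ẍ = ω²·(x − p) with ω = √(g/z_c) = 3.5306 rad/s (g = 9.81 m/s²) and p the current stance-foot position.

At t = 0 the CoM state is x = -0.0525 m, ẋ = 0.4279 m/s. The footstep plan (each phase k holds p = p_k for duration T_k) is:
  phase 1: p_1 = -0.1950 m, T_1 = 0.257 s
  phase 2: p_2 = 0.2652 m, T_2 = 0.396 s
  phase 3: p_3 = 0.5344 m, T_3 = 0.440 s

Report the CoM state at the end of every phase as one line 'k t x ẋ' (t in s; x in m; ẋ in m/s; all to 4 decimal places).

phase 1: p=-0.1950, T=0.257, ωT=0.907364, cosh=1.440685, sinh=1.037098; start (x,ẋ)=(-0.052500, 0.427900) → end (x,ẋ)=(0.135991, 1.138244)
phase 2: p=0.2652, T=0.396, ωT=1.398118, cosh=2.147318, sinh=1.900256; start (x,ẋ)=(0.135991, 1.138244) → end (x,ẋ)=(0.600379, 1.577305)
phase 3: p=0.5344, T=0.440, ωT=1.553464, cosh=2.469667, sinh=2.258152; start (x,ẋ)=(0.600379, 1.577305) → end (x,ẋ)=(1.706181, 4.421442)

1 0.2570 0.1360 1.1382
2 0.6530 0.6004 1.5773
3 1.0930 1.7062 4.4214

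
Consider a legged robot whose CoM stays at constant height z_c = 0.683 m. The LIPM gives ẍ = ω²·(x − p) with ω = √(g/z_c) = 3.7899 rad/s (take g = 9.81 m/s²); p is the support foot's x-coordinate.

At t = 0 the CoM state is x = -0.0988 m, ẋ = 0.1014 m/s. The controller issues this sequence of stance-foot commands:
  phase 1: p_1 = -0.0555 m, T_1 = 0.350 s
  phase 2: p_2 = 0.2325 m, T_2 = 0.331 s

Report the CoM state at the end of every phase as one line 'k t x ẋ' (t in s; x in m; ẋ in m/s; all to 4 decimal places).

1 0.3500 -0.0960 -0.0829
2 0.6810 -0.4254 -2.1618

phase 1: p=-0.0555, T=0.350, ωT=1.326465, cosh=2.016557, sinh=1.751144; start (x,ẋ)=(-0.098800, 0.101400) → end (x,ẋ)=(-0.095965, -0.082888)
phase 2: p=0.2325, T=0.331, ωT=1.254457, cosh=1.895582, sinh=1.610352; start (x,ẋ)=(-0.095965, -0.082888) → end (x,ẋ)=(-0.425351, -2.161764)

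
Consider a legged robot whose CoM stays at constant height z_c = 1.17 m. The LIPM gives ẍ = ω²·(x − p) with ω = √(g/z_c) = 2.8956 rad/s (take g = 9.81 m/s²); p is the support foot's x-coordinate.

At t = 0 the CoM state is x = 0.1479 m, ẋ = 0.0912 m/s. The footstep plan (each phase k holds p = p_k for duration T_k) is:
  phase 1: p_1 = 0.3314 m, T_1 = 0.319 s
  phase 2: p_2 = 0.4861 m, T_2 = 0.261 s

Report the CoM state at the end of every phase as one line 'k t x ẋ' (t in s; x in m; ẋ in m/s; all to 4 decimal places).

1 0.3190 0.0973 -0.4307
2 0.5800 -0.1425 -1.4938

phase 1: p=0.3314, T=0.319, ωT=0.923696, cosh=1.457816, sinh=1.060767; start (x,ẋ)=(0.147900, 0.091200) → end (x,ẋ)=(0.097301, -0.430678)
phase 2: p=0.4861, T=0.261, ωT=0.755752, cosh=1.299434, sinh=0.829777; start (x,ẋ)=(0.097301, -0.430678) → end (x,ẋ)=(-0.142536, -1.493806)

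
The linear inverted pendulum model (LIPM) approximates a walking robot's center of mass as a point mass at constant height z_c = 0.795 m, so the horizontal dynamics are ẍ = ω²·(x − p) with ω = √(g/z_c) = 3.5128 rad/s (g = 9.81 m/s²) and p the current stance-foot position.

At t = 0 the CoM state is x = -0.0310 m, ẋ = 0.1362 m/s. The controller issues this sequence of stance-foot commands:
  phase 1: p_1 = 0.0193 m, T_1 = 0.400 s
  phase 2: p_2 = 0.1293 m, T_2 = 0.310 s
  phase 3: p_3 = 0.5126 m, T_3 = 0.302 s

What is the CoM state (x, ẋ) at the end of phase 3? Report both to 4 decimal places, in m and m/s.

phase 1: p=0.0193, T=0.400, ωT=1.405120, cosh=2.160677, sinh=1.915339; start (x,ẋ)=(-0.031000, 0.136200) → end (x,ẋ)=(-0.015120, -0.044144)
phase 2: p=0.1293, T=0.310, ωT=1.088968, cosh=1.653885, sinh=1.317321; start (x,ẋ)=(-0.015120, -0.044144) → end (x,ẋ)=(-0.126108, -0.741309)
phase 3: p=0.5126, T=0.302, ωT=1.060866, cosh=1.617513, sinh=1.271357; start (x,ẋ)=(-0.126108, -0.741309) → end (x,ẋ)=(-0.788814, -4.051562)

x = -0.7888, ẋ = -4.0516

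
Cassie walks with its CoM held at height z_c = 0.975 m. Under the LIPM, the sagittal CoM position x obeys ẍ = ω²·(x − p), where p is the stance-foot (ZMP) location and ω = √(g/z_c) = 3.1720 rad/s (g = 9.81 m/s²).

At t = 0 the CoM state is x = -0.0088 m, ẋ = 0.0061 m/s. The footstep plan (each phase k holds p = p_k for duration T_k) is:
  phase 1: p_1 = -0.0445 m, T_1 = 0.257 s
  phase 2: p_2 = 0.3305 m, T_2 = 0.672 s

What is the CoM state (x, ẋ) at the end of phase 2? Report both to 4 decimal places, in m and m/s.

x = -0.9129, ẋ = -3.8085

phase 1: p=-0.0445, T=0.257, ωT=0.815204, cosh=1.351093, sinh=0.908544; start (x,ẋ)=(-0.008800, 0.006100) → end (x,ẋ)=(0.005481, 0.111126)
phase 2: p=0.3305, T=0.672, ωT=2.131584, cosh=4.273428, sinh=4.154779; start (x,ẋ)=(0.005481, 0.111126) → end (x,ẋ)=(-0.912889, -3.808522)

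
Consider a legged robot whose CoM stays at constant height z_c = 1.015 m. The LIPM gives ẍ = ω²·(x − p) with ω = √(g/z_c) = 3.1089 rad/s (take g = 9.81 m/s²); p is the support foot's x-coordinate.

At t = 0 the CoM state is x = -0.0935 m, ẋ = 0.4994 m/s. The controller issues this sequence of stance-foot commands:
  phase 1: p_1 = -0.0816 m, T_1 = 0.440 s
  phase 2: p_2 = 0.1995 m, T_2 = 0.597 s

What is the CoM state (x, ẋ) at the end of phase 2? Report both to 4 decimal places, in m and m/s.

phase 1: p=-0.0816, T=0.440, ωT=1.367916, cosh=2.090898, sinh=1.836260; start (x,ẋ)=(-0.093500, 0.499400) → end (x,ẋ)=(0.188487, 0.976260)
phase 2: p=0.1995, T=0.597, ωT=1.856013, cosh=3.277236, sinh=3.120942; start (x,ẋ)=(0.188487, 0.976260) → end (x,ẋ)=(1.143450, 3.092580)

x = 1.1434, ẋ = 3.0926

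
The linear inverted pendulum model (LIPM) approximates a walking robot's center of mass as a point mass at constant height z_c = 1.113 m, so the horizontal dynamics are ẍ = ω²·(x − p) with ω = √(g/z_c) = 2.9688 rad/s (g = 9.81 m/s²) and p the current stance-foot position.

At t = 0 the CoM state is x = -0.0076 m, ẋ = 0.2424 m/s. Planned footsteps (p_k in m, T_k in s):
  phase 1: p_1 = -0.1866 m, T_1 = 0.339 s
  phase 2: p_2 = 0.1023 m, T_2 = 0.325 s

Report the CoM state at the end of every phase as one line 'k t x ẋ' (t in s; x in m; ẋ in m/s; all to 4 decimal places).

phase 1: p=-0.1866, T=0.339, ωT=1.006423, cosh=1.550661, sinh=1.185137; start (x,ẋ)=(-0.007600, 0.242400) → end (x,ẋ)=(0.187734, 1.005680)
phase 2: p=0.1023, T=0.325, ωT=0.964860, cosh=1.502728, sinh=1.121692; start (x,ẋ)=(0.187734, 1.005680) → end (x,ẋ)=(0.610656, 1.795765)

1 0.3390 0.1877 1.0057
2 0.6640 0.6107 1.7958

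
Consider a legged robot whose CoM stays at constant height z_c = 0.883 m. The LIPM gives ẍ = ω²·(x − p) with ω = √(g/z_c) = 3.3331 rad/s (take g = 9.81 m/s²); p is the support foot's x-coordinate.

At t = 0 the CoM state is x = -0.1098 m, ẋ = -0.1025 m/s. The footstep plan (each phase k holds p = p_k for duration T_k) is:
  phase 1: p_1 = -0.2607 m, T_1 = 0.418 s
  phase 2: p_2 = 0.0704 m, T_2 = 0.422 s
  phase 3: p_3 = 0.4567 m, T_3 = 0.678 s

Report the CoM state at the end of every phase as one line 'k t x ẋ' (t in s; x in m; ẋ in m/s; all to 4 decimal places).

phase 1: p=-0.2607, T=0.418, ωT=1.393236, cosh=2.138066, sinh=1.889796; start (x,ẋ)=(-0.109800, -0.102500) → end (x,ẋ)=(0.003819, 0.731349)
phase 2: p=0.0704, T=0.422, ωT=1.406568, cosh=2.163453, sinh=1.918470; start (x,ẋ)=(0.003819, 0.731349) → end (x,ẋ)=(0.347306, 1.156489)
phase 3: p=0.4567, T=0.678, ωT=2.259842, cosh=4.842970, sinh=4.738603; start (x,ẋ)=(0.347306, 1.156489) → end (x,ẋ)=(1.571066, 3.873047)

1 0.4180 0.0038 0.7313
2 0.8400 0.3473 1.1565
3 1.5180 1.5711 3.8730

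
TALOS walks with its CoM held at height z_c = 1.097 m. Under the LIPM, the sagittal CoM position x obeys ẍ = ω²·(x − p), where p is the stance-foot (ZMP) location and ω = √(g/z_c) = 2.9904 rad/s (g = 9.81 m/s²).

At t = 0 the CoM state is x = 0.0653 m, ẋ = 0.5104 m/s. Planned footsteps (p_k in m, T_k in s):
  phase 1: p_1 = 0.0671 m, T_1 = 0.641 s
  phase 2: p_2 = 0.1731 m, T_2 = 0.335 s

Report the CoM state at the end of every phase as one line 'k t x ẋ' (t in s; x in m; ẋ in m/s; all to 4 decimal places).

1 0.6410 0.6286 1.7549
2 0.9760 1.5681 4.3160

phase 1: p=0.0671, T=0.641, ωT=1.916846, cosh=3.473276, sinh=3.326206; start (x,ẋ)=(0.065300, 0.510400) → end (x,ẋ)=(0.628563, 1.754856)
phase 2: p=0.1731, T=0.335, ωT=1.001784, cosh=1.545180, sinh=1.177956; start (x,ẋ)=(0.628563, 1.754856) → end (x,ẋ)=(1.568132, 4.315964)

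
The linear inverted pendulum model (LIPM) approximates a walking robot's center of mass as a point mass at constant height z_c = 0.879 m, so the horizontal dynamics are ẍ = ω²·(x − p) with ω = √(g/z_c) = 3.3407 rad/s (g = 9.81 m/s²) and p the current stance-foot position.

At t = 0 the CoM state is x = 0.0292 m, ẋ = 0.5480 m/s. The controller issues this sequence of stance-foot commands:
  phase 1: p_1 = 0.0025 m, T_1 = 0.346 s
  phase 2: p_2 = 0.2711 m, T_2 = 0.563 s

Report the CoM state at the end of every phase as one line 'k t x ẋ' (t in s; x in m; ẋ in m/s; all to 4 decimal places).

phase 1: p=0.0025, T=0.346, ωT=1.155882, cosh=1.745802, sinh=1.431023; start (x,ẋ)=(0.029200, 0.548000) → end (x,ẋ)=(0.283854, 1.084342)
phase 2: p=0.2711, T=0.563, ωT=1.880814, cosh=3.355654, sinh=3.203188; start (x,ẋ)=(0.283854, 1.084342) → end (x,ẋ)=(1.353607, 3.775159)

1 0.3460 0.2839 1.0843
2 0.9090 1.3536 3.7752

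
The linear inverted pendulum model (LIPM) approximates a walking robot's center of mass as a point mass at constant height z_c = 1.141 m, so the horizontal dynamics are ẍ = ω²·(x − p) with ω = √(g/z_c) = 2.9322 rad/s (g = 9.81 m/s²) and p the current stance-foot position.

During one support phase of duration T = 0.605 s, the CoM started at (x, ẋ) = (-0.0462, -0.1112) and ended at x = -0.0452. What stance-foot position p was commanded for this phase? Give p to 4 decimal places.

p = -0.1001

ωT = 2.9322·0.605 = 1.773981; cosh(ωT) = 3.031964, sinh(ωT) = 2.862308
x(T) = p + (x₀−p)·cosh(ωT) + (ẋ₀/ω)·sinh(ωT) ⇒ p·(1 − cosh) = x(T) − x₀·cosh − (ẋ₀/ω)·sinh
numerator   = -0.0452 − (-0.0462)·3.031964 − (-0.1112/2.9322)·2.862308 = 0.203426
denominator = 1 − 3.031964 = -2.031964
p = 0.203426 / -2.031964 = -0.1001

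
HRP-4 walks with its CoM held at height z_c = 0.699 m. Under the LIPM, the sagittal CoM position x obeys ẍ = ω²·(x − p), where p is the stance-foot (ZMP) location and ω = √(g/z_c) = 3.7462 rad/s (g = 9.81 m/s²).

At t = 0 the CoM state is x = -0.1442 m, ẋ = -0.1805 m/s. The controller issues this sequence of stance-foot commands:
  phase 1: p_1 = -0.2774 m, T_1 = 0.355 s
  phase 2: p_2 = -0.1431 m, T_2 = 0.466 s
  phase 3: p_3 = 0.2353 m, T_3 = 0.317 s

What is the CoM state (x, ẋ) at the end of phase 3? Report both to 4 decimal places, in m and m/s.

phase 1: p=-0.2774, T=0.355, ωT=1.329901, cosh=2.022586, sinh=1.758083; start (x,ẋ)=(-0.144200, -0.180500) → end (x,ẋ)=(-0.092700, 0.512196)
phase 2: p=-0.1431, T=0.466, ωT=1.745729, cosh=2.952298, sinh=2.777780; start (x,ẋ)=(-0.092700, 0.512196) → end (x,ẋ)=(0.385486, 2.036626)
phase 3: p=0.2353, T=0.317, ωT=1.187545, cosh=1.791996, sinh=1.487027; start (x,ẋ)=(0.385486, 2.036626) → end (x,ẋ)=(1.312856, 4.486266)

x = 1.3129, ẋ = 4.4863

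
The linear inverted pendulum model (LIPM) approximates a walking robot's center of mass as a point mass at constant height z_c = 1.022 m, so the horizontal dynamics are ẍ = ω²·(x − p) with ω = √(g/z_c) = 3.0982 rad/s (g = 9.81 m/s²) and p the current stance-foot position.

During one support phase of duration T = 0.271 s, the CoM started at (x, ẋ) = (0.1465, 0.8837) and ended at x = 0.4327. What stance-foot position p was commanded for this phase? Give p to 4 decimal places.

p = 0.0995

ωT = 3.0982·0.271 = 0.839612; cosh(ωT) = 1.373673, sinh(ωT) = 0.941795
x(T) = p + (x₀−p)·cosh(ωT) + (ẋ₀/ω)·sinh(ωT) ⇒ p·(1 − cosh) = x(T) − x₀·cosh − (ẋ₀/ω)·sinh
numerator   = 0.4327 − (0.1465)·1.373673 − (0.8837/3.0982)·0.941795 = -0.037172
denominator = 1 − 1.373673 = -0.373673
p = -0.037172 / -0.373673 = 0.0995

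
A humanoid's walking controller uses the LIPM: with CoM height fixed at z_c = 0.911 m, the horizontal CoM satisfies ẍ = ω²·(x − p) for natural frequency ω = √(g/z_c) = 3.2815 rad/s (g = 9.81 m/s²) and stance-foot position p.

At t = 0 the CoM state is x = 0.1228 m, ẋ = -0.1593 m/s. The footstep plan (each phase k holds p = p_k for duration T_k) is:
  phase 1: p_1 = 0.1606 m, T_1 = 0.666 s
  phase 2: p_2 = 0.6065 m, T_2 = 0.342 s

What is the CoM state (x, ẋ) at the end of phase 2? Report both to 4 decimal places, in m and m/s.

x = -1.3304, ẋ = -5.8808

phase 1: p=0.1606, T=0.666, ωT=2.185479, cosh=4.503666, sinh=4.391242; start (x,ẋ)=(0.122800, -0.159300) → end (x,ẋ)=(-0.222811, -1.262127)
phase 2: p=0.6065, T=0.342, ωT=1.122273, cosh=1.698684, sinh=1.373145; start (x,ẋ)=(-0.222811, -1.262127) → end (x,ẋ)=(-1.330374, -5.880808)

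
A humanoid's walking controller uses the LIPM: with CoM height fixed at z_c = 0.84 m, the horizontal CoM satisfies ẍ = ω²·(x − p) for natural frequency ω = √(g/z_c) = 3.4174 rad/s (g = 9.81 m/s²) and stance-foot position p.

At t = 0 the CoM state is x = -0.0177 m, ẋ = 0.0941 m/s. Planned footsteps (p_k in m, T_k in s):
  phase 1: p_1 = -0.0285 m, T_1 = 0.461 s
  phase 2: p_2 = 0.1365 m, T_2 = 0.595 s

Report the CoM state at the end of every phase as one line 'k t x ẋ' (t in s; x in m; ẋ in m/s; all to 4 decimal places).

phase 1: p=-0.0285, T=0.461, ωT=1.575421, cosh=2.519849, sinh=2.312929; start (x,ẋ)=(-0.017700, 0.094100) → end (x,ẋ)=(0.062402, 0.322483)
phase 2: p=0.1365, T=0.595, ωT=2.033353, cosh=3.885278, sinh=3.754382; start (x,ẋ)=(0.062402, 0.322483) → end (x,ẋ)=(0.202892, 0.302245)

1 0.4610 0.0624 0.3225
2 1.0560 0.2029 0.3022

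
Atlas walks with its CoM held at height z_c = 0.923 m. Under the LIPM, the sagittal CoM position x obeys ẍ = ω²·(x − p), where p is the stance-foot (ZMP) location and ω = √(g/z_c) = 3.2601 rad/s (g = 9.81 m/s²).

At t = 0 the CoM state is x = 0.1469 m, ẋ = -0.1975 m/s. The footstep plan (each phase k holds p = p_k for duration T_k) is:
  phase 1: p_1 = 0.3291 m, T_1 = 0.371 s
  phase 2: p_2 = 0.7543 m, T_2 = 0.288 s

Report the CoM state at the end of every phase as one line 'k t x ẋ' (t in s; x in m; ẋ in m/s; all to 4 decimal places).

phase 1: p=0.3291, T=0.371, ωT=1.209497, cosh=1.825073, sinh=1.526726; start (x,ẋ)=(0.146900, -0.197500) → end (x,ẋ)=(-0.095919, -1.267312)
phase 2: p=0.7543, T=0.288, ωT=0.938909, cosh=1.474122, sinh=1.083068; start (x,ẋ)=(-0.095919, -1.267312) → end (x,ẋ)=(-0.920051, -4.870217)

1 0.3710 -0.0959 -1.2673
2 0.6590 -0.9201 -4.8702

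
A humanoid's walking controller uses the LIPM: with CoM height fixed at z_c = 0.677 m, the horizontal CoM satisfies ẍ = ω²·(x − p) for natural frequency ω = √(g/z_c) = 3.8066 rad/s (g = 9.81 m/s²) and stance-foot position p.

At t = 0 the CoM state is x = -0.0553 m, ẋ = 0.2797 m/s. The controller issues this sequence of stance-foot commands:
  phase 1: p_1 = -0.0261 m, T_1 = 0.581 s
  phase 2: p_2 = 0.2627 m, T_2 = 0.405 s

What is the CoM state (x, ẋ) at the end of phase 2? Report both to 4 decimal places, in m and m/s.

x = 0.5004, ẋ = 1.1492

phase 1: p=-0.0261, T=0.581, ωT=2.211635, cosh=4.620075, sinh=4.510554; start (x,ẋ)=(-0.055300, 0.279700) → end (x,ẋ)=(0.170419, 0.790875)
phase 2: p=0.2627, T=0.405, ωT=1.541673, cosh=2.443212, sinh=2.229189; start (x,ẋ)=(0.170419, 0.790875) → end (x,ẋ)=(0.500383, 1.149209)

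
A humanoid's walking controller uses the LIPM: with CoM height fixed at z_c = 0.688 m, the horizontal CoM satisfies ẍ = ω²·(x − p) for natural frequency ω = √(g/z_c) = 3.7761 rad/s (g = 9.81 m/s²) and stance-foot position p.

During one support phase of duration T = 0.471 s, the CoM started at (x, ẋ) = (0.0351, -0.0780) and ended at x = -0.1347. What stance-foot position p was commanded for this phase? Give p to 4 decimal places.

ωT = 3.7761·0.471 = 1.778543; cosh(ωT) = 3.045054, sinh(ωT) = 2.876170
x(T) = p + (x₀−p)·cosh(ωT) + (ẋ₀/ω)·sinh(ωT) ⇒ p·(1 − cosh) = x(T) − x₀·cosh − (ẋ₀/ω)·sinh
numerator   = -0.1347 − (0.0351)·3.045054 − (-0.0780/3.7761)·2.876170 = -0.182171
denominator = 1 − 3.045054 = -2.045054
p = -0.182171 / -2.045054 = 0.0891

p = 0.0891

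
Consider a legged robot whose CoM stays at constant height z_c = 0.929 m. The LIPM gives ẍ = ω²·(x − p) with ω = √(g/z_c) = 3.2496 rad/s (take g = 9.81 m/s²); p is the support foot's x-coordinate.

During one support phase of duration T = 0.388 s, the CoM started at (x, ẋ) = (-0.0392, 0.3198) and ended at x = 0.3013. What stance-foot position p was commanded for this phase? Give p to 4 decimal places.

p = -0.2388

ωT = 3.2496·0.388 = 1.260845; cosh(ωT) = 1.905908, sinh(ωT) = 1.622493
x(T) = p + (x₀−p)·cosh(ωT) + (ẋ₀/ω)·sinh(ωT) ⇒ p·(1 − cosh) = x(T) − x₀·cosh − (ẋ₀/ω)·sinh
numerator   = 0.3013 − (-0.0392)·1.905908 − (0.3198/3.2496)·1.622493 = 0.216339
denominator = 1 − 1.905908 = -0.905908
p = 0.216339 / -0.905908 = -0.2388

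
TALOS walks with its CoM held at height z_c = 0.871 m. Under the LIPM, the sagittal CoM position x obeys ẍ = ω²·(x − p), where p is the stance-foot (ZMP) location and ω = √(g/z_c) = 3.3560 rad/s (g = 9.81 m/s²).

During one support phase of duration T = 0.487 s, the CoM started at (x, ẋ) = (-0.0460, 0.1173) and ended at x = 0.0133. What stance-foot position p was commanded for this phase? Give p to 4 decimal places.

p = -0.0298

ωT = 3.3560·0.487 = 1.634372; cosh(ωT) = 2.660656, sinh(ωT) = 2.465581
x(T) = p + (x₀−p)·cosh(ωT) + (ẋ₀/ω)·sinh(ωT) ⇒ p·(1 − cosh) = x(T) − x₀·cosh − (ẋ₀/ω)·sinh
numerator   = 0.0133 − (-0.0460)·2.660656 − (0.1173/3.3560)·2.465581 = 0.049512
denominator = 1 − 2.660656 = -1.660656
p = 0.049512 / -1.660656 = -0.0298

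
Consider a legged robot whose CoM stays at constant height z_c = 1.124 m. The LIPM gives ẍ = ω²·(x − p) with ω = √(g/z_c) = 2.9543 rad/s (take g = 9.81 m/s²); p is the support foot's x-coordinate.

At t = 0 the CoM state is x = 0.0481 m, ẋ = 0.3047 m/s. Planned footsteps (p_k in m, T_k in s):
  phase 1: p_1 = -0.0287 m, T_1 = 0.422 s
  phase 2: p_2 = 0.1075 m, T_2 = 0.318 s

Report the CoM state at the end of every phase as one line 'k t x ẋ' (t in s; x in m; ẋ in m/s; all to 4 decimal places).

1 0.4220 0.2805 0.9359
2 0.7400 0.7060 1.9341

phase 1: p=-0.0287, T=0.422, ωT=1.246715, cosh=1.883171, sinh=1.595723; start (x,ẋ)=(0.048100, 0.304700) → end (x,ẋ)=(0.280507, 0.935856)
phase 2: p=0.1075, T=0.318, ωT=0.939467, cosh=1.474727, sinh=1.083891; start (x,ẋ)=(0.280507, 0.935856) → end (x,ẋ)=(0.705991, 1.934125)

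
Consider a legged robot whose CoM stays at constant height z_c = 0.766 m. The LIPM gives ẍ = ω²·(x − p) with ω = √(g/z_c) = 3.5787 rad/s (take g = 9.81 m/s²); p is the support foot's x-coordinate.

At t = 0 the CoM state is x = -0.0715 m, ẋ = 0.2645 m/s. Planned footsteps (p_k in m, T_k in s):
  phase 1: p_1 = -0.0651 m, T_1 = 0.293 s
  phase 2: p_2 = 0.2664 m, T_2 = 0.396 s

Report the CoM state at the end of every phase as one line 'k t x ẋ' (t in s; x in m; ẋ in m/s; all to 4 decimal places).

phase 1: p=-0.0651, T=0.293, ωT=1.048559, cosh=1.601989, sinh=1.251547; start (x,ẋ)=(-0.071500, 0.264500) → end (x,ẋ)=(0.017149, 0.395061)
phase 2: p=0.2664, T=0.396, ωT=1.417165, cosh=2.183905, sinh=1.941504; start (x,ẋ)=(0.017149, 0.395061) → end (x,ẋ)=(-0.063614, -0.869039)

1 0.2930 0.0171 0.3951
2 0.6890 -0.0636 -0.8690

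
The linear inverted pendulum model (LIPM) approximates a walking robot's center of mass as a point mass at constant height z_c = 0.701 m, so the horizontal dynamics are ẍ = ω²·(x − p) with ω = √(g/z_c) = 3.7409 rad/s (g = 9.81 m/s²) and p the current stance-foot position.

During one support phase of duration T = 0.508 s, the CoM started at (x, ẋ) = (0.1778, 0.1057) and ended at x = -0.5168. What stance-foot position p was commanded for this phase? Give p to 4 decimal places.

p = 0.5031

ωT = 3.7409·0.508 = 1.900377; cosh(ωT) = 3.418965, sinh(ωT) = 3.269452
x(T) = p + (x₀−p)·cosh(ωT) + (ẋ₀/ω)·sinh(ωT) ⇒ p·(1 − cosh) = x(T) − x₀·cosh − (ẋ₀/ω)·sinh
numerator   = -0.5168 − (0.1778)·3.418965 − (0.1057/3.7409)·3.269452 = -1.217071
denominator = 1 − 3.418965 = -2.418965
p = -1.217071 / -2.418965 = 0.5031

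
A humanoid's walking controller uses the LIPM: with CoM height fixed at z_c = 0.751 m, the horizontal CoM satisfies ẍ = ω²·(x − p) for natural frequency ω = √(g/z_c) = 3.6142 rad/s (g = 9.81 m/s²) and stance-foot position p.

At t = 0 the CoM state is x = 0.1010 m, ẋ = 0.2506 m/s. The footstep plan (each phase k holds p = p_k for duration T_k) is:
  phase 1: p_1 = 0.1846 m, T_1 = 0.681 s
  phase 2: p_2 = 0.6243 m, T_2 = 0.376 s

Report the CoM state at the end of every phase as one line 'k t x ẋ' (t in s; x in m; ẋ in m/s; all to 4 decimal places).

phase 1: p=0.1846, T=0.681, ωT=2.461270, cosh=5.902507, sinh=5.817181; start (x,ẋ)=(0.101000, 0.250600) → end (x,ẋ)=(0.094500, -0.278476)
phase 2: p=0.6243, T=0.376, ωT=1.358939, cosh=2.074498, sinh=1.817565; start (x,ẋ)=(0.094500, -0.278476) → end (x,ẋ)=(-0.614814, -4.057978)

1 0.6810 0.0945 -0.2785
2 1.0570 -0.6148 -4.0580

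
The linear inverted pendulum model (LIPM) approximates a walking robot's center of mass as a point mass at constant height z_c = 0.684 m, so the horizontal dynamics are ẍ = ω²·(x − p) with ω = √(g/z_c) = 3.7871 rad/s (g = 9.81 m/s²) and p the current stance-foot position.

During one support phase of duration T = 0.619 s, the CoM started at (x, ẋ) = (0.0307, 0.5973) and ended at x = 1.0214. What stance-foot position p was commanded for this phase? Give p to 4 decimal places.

p = -0.0106

ωT = 3.7871·0.619 = 2.344215; cosh(ωT) = 5.260504, sinh(ωT) = 5.164581
x(T) = p + (x₀−p)·cosh(ωT) + (ẋ₀/ω)·sinh(ωT) ⇒ p·(1 − cosh) = x(T) − x₀·cosh − (ẋ₀/ω)·sinh
numerator   = 1.0214 − (0.0307)·5.260504 − (0.5973/3.7871)·5.164581 = 0.045347
denominator = 1 − 5.260504 = -4.260504
p = 0.045347 / -4.260504 = -0.0106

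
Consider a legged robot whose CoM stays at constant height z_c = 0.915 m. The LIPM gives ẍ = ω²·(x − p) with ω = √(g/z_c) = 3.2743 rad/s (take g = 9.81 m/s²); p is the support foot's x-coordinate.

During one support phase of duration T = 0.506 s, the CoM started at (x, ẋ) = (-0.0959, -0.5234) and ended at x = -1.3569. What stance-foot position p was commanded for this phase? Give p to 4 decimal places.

ωT = 3.2743·0.506 = 1.656796; cosh(ωT) = 2.716618, sinh(ωT) = 2.525868
x(T) = p + (x₀−p)·cosh(ωT) + (ẋ₀/ω)·sinh(ωT) ⇒ p·(1 − cosh) = x(T) − x₀·cosh − (ẋ₀/ω)·sinh
numerator   = -1.3569 − (-0.0959)·2.716618 − (-0.5234/3.2743)·2.525868 = -0.692614
denominator = 1 − 2.716618 = -1.716618
p = -0.692614 / -1.716618 = 0.4035

p = 0.4035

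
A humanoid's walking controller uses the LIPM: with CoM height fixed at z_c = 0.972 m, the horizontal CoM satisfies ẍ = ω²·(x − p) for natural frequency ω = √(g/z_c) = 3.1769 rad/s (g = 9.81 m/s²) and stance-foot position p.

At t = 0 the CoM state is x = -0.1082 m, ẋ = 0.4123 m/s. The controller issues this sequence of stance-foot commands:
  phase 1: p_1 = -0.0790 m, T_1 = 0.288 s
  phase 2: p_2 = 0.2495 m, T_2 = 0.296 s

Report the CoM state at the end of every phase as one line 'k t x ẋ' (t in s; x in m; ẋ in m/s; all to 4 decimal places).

1 0.2880 0.0147 0.5000
2 0.5840 0.0738 -0.0715

phase 1: p=-0.0790, T=0.288, ωT=0.914947, cosh=1.448591, sinh=1.048053; start (x,ẋ)=(-0.108200, 0.412300) → end (x,ẋ)=(0.014718, 0.500031)
phase 2: p=0.2495, T=0.296, ωT=0.940362, cosh=1.475698, sinh=1.085212; start (x,ẋ)=(0.014718, 0.500031) → end (x,ẋ)=(0.073841, -0.071542)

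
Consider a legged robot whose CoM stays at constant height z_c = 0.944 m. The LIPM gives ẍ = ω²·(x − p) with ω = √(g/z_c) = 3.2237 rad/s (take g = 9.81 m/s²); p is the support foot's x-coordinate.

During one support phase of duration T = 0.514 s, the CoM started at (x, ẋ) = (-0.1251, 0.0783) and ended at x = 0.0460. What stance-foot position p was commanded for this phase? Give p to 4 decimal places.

p = -0.1890

ωT = 3.2237·0.514 = 1.656982; cosh(ωT) = 2.717087, sinh(ωT) = 2.526374
x(T) = p + (x₀−p)·cosh(ωT) + (ẋ₀/ω)·sinh(ωT) ⇒ p·(1 − cosh) = x(T) − x₀·cosh − (ẋ₀/ω)·sinh
numerator   = 0.0460 − (-0.1251)·2.717087 − (0.0783/3.2237)·2.526374 = 0.324545
denominator = 1 − 2.717087 = -1.717087
p = 0.324545 / -1.717087 = -0.1890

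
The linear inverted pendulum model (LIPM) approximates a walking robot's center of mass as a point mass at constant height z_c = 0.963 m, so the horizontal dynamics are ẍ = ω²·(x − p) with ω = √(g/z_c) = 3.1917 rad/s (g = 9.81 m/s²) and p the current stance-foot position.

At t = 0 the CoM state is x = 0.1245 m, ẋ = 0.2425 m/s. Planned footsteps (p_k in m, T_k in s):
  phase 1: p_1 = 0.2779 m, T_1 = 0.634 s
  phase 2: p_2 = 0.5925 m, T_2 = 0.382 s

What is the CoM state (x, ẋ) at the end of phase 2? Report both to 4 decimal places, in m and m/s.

x = -0.9820, ẋ = -4.7001

phase 1: p=0.2779, T=0.634, ωT=2.023538, cosh=3.848614, sinh=3.716427; start (x,ẋ)=(0.124500, 0.242500) → end (x,ẋ)=(-0.030110, -0.886299)
phase 2: p=0.5925, T=0.382, ωT=1.219229, cosh=1.840018, sinh=1.544560; start (x,ẋ)=(-0.030110, -0.886299) → end (x,ẋ)=(-0.982020, -4.700130)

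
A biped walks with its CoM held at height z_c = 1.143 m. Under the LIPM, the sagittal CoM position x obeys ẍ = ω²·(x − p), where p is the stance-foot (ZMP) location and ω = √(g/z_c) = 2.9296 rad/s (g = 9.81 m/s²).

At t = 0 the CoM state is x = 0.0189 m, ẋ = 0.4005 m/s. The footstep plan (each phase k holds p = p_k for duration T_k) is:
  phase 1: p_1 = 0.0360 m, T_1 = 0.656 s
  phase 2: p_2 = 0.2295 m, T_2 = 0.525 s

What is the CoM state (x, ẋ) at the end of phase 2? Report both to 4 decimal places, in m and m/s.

x = 1.6584, ẋ = 4.3220

phase 1: p=0.0360, T=0.656, ωT=1.921818, cosh=3.489854, sinh=3.343513; start (x,ẋ)=(0.018900, 0.400500) → end (x,ẋ)=(0.433409, 1.230189)
phase 2: p=0.2295, T=0.525, ωT=1.538040, cosh=2.435129, sinh=2.220327; start (x,ẋ)=(0.433409, 1.230189) → end (x,ẋ)=(1.658398, 4.322030)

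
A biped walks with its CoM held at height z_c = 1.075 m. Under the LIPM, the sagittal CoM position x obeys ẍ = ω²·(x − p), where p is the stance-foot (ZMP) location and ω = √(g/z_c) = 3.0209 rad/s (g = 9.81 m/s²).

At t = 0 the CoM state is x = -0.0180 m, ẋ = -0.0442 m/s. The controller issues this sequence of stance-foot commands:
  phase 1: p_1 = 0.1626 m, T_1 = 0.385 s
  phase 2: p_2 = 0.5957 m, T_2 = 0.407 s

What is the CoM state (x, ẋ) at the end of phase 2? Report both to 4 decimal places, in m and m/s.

phase 1: p=0.1626, T=0.385, ωT=1.163047, cosh=1.756099, sinh=1.443567; start (x,ẋ)=(-0.018000, -0.044200) → end (x,ẋ)=(-0.175673, -0.865193)
phase 2: p=0.5957, T=0.407, ωT=1.229506, cosh=1.855989, sinh=1.563552; start (x,ẋ)=(-0.175673, -0.865193) → end (x,ẋ)=(-1.283765, -5.249241)

x = -1.2838, ẋ = -5.2492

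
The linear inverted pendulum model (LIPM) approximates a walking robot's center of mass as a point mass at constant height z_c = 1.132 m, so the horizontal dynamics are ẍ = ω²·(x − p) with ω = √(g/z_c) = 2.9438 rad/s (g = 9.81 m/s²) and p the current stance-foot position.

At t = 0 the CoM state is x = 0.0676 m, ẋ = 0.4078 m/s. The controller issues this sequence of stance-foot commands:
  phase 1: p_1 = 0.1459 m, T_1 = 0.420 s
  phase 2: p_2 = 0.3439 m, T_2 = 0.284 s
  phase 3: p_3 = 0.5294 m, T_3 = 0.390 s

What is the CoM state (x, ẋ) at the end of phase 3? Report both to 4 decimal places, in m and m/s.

phase 1: p=0.1459, T=0.420, ωT=1.236396, cosh=1.866805, sinh=1.576376; start (x,ẋ)=(0.067600, 0.407800) → end (x,ẋ)=(0.218102, 0.397929)
phase 2: p=0.3439, T=0.284, ωT=0.836039, cosh=1.370317, sinh=0.936893; start (x,ẋ)=(0.218102, 0.397929) → end (x,ẋ)=(0.298162, 0.198335)
phase 3: p=0.5294, T=0.390, ωT=1.148082, cosh=1.734693, sinh=1.417448; start (x,ẋ)=(0.298162, 0.198335) → end (x,ẋ)=(0.223772, -0.620833)

x = 0.2238, ẋ = -0.6208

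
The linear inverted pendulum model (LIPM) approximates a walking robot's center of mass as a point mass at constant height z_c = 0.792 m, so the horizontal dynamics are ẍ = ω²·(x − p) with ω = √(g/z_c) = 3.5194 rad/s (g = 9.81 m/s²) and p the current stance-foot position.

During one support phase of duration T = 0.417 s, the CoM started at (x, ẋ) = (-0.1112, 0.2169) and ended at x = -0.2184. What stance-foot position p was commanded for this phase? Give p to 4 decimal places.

ωT = 3.5194·0.417 = 1.467590; cosh(ωT) = 2.284623, sinh(ωT) = 2.054142
x(T) = p + (x₀−p)·cosh(ωT) + (ẋ₀/ω)·sinh(ωT) ⇒ p·(1 − cosh) = x(T) − x₀·cosh − (ẋ₀/ω)·sinh
numerator   = -0.2184 − (-0.1112)·2.284623 − (0.2169/3.5194)·2.054142 = -0.090946
denominator = 1 − 2.284623 = -1.284623
p = -0.090946 / -1.284623 = 0.0708

p = 0.0708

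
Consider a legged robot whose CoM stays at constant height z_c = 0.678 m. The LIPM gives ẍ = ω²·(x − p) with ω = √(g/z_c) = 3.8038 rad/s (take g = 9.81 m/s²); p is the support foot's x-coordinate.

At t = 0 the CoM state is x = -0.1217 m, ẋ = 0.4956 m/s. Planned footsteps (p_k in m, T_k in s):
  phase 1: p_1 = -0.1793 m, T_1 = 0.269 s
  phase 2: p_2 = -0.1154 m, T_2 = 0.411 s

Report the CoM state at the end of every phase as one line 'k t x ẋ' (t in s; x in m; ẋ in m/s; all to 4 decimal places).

1 0.2690 0.0690 1.0439
2 0.6800 0.9706 4.2027

phase 1: p=-0.1793, T=0.269, ωT=1.023222, cosh=1.570790, sinh=1.211355; start (x,ẋ)=(-0.121700, 0.495600) → end (x,ẋ)=(0.069006, 1.043890)
phase 2: p=-0.1154, T=0.411, ωT=1.563362, cosh=2.492139, sinh=2.282708; start (x,ẋ)=(0.069006, 1.043890) → end (x,ẋ)=(0.970616, 4.202708)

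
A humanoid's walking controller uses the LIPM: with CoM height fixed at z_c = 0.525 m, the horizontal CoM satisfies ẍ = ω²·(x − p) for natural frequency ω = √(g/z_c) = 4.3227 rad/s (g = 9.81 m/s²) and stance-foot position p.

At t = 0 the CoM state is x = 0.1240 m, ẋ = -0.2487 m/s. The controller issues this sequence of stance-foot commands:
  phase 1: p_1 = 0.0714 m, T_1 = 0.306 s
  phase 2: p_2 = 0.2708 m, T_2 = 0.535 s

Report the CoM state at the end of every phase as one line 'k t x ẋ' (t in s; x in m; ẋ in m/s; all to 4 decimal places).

1 0.3060 0.0768 -0.1034
2 0.8410 -0.8382 -4.7212

phase 1: p=0.0714, T=0.306, ωT=1.322746, cosh=2.010059, sinh=1.743656; start (x,ẋ)=(0.124000, -0.248700) → end (x,ẋ)=(0.076810, -0.103440)
phase 2: p=0.2708, T=0.535, ωT=2.312645, cosh=5.100050, sinh=5.001051; start (x,ẋ)=(0.076810, -0.103440) → end (x,ẋ)=(-0.838228, -4.721221)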